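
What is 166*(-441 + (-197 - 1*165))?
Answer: -133298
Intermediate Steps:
166*(-441 + (-197 - 1*165)) = 166*(-441 + (-197 - 165)) = 166*(-441 - 362) = 166*(-803) = -133298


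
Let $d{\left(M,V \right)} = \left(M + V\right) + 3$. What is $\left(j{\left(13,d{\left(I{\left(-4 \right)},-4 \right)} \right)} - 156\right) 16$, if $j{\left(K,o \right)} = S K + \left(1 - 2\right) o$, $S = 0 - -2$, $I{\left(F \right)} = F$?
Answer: $-2000$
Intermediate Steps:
$S = 2$ ($S = 0 + 2 = 2$)
$d{\left(M,V \right)} = 3 + M + V$
$j{\left(K,o \right)} = - o + 2 K$ ($j{\left(K,o \right)} = 2 K + \left(1 - 2\right) o = 2 K - o = - o + 2 K$)
$\left(j{\left(13,d{\left(I{\left(-4 \right)},-4 \right)} \right)} - 156\right) 16 = \left(\left(- (3 - 4 - 4) + 2 \cdot 13\right) - 156\right) 16 = \left(\left(\left(-1\right) \left(-5\right) + 26\right) - 156\right) 16 = \left(\left(5 + 26\right) - 156\right) 16 = \left(31 - 156\right) 16 = \left(-125\right) 16 = -2000$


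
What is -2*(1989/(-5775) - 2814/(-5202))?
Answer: -656008/1668975 ≈ -0.39306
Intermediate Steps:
-2*(1989/(-5775) - 2814/(-5202)) = -2*(1989*(-1/5775) - 2814*(-1/5202)) = -2*(-663/1925 + 469/867) = -2*328004/1668975 = -656008/1668975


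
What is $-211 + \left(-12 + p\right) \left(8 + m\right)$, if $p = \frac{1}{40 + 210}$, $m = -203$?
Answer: $\frac{106411}{50} \approx 2128.2$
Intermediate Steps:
$p = \frac{1}{250} \approx 0.004$
$-211 + \left(-12 + p\right) \left(8 + m\right) = -211 + \left(-12 + \frac{1}{250}\right) \left(8 - 203\right) = -211 - - \frac{116961}{50} = -211 + \frac{116961}{50} = \frac{106411}{50}$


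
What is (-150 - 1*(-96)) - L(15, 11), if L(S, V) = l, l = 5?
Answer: -59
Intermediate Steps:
L(S, V) = 5
(-150 - 1*(-96)) - L(15, 11) = (-150 - 1*(-96)) - 1*5 = (-150 + 96) - 5 = -54 - 5 = -59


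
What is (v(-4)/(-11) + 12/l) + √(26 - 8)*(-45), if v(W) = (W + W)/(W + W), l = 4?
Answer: 32/11 - 135*√2 ≈ -188.01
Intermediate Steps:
v(W) = 1 (v(W) = (2*W)/((2*W)) = (2*W)*(1/(2*W)) = 1)
(v(-4)/(-11) + 12/l) + √(26 - 8)*(-45) = (1/(-11) + 12/4) + √(26 - 8)*(-45) = (1*(-1/11) + 12*(¼)) + √18*(-45) = (-1/11 + 3) + (3*√2)*(-45) = 32/11 - 135*√2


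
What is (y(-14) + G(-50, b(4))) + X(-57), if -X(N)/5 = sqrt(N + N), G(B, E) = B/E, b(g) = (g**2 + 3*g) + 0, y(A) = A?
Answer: -221/14 - 5*I*sqrt(114) ≈ -15.786 - 53.385*I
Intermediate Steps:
b(g) = g**2 + 3*g
X(N) = -5*sqrt(2)*sqrt(N) (X(N) = -5*sqrt(N + N) = -5*sqrt(2)*sqrt(N))
(y(-14) + G(-50, b(4))) + X(-57) = (-14 - 50*1/(4*(3 + 4))) - 5*sqrt(2)*sqrt(-57) = (-14 - 50/(4*7)) - 5*sqrt(2)*I*sqrt(57) = (-14 - 50/28) - 5*I*sqrt(114) = (-14 - 50*1/28) - 5*I*sqrt(114) = (-14 - 25/14) - 5*I*sqrt(114) = -221/14 - 5*I*sqrt(114)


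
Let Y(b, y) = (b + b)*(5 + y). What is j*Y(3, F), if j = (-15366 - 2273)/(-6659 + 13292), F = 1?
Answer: -70556/737 ≈ -95.734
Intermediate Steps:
Y(b, y) = 2*b*(5 + y) (Y(b, y) = (2*b)*(5 + y) = 2*b*(5 + y))
j = -17639/6633 ≈ -2.6593
j*Y(3, F) = -35278*3*(5 + 1)/6633 = -35278*3*6/6633 = -17639/6633*36 = -70556/737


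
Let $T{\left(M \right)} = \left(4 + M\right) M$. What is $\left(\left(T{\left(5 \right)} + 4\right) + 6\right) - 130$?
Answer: $-75$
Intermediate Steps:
$T{\left(M \right)} = M \left(4 + M\right)$
$\left(\left(T{\left(5 \right)} + 4\right) + 6\right) - 130 = \left(\left(5 \left(4 + 5\right) + 4\right) + 6\right) - 130 = \left(\left(5 \cdot 9 + 4\right) + 6\right) - 130 = \left(\left(45 + 4\right) + 6\right) - 130 = \left(49 + 6\right) - 130 = 55 - 130 = -75$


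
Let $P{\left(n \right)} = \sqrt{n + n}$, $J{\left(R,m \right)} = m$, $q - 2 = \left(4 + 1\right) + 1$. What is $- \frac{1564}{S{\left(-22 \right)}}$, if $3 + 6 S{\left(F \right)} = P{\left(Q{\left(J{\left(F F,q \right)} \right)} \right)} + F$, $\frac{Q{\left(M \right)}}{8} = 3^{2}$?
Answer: $\frac{9384}{13} \approx 721.85$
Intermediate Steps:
$q = 8$ ($q = 2 + \left(\left(4 + 1\right) + 1\right) = 2 + \left(5 + 1\right) = 2 + 6 = 8$)
$Q{\left(M \right)} = 72$ ($Q{\left(M \right)} = 8 \cdot 3^{2} = 8 \cdot 9 = 72$)
$P{\left(n \right)} = \sqrt{2} \sqrt{n}$ ($P{\left(n \right)} = \sqrt{2 n} = \sqrt{2} \sqrt{n}$)
$S{\left(F \right)} = \frac{3}{2} + \frac{F}{6}$ ($S{\left(F \right)} = - \frac{1}{2} + \frac{\sqrt{2} \sqrt{72} + F}{6} = - \frac{1}{2} + \frac{\sqrt{2} \cdot 6 \sqrt{2} + F}{6} = - \frac{1}{2} + \frac{12 + F}{6} = - \frac{1}{2} + \left(2 + \frac{F}{6}\right) = \frac{3}{2} + \frac{F}{6}$)
$- \frac{1564}{S{\left(-22 \right)}} = - \frac{1564}{\frac{3}{2} + \frac{1}{6} \left(-22\right)} = - \frac{1564}{\frac{3}{2} - \frac{11}{3}} = - \frac{1564}{- \frac{13}{6}} = \left(-1564\right) \left(- \frac{6}{13}\right) = \frac{9384}{13}$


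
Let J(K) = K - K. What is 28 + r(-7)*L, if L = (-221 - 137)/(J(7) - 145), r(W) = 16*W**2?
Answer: 284732/145 ≈ 1963.7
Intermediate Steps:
J(K) = 0
L = 358/145 (L = (-221 - 137)/(0 - 145) = -358/(-145) = -358*(-1/145) = 358/145 ≈ 2.4690)
28 + r(-7)*L = 28 + (16*(-7)**2)*(358/145) = 28 + (16*49)*(358/145) = 28 + 784*(358/145) = 28 + 280672/145 = 284732/145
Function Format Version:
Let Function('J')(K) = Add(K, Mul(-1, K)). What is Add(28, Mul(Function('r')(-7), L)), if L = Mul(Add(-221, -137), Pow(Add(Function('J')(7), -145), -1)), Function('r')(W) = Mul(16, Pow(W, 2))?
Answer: Rational(284732, 145) ≈ 1963.7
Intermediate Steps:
Function('J')(K) = 0
L = Rational(358, 145) (L = Mul(Add(-221, -137), Pow(Add(0, -145), -1)) = Mul(-358, Pow(-145, -1)) = Mul(-358, Rational(-1, 145)) = Rational(358, 145) ≈ 2.4690)
Add(28, Mul(Function('r')(-7), L)) = Add(28, Mul(Mul(16, Pow(-7, 2)), Rational(358, 145))) = Add(28, Mul(Mul(16, 49), Rational(358, 145))) = Add(28, Mul(784, Rational(358, 145))) = Add(28, Rational(280672, 145)) = Rational(284732, 145)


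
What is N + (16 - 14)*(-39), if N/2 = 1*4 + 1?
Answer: -68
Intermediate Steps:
N = 10 (N = 2*(1*4 + 1) = 2*(4 + 1) = 2*5 = 10)
N + (16 - 14)*(-39) = 10 + (16 - 14)*(-39) = 10 + 2*(-39) = 10 - 78 = -68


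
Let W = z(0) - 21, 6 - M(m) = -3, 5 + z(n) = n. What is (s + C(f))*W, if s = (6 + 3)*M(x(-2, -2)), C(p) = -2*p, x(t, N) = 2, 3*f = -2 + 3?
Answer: -6266/3 ≈ -2088.7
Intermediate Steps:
z(n) = -5 + n
f = ⅓ (f = (-2 + 3)/3 = (⅓)*1 = ⅓ ≈ 0.33333)
M(m) = 9 (M(m) = 6 - 1*(-3) = 6 + 3 = 9)
W = -26 (W = (-5 + 0) - 21 = -5 - 21 = -26)
s = 81 (s = (6 + 3)*9 = 9*9 = 81)
(s + C(f))*W = (81 - 2*⅓)*(-26) = (81 - ⅔)*(-26) = (241/3)*(-26) = -6266/3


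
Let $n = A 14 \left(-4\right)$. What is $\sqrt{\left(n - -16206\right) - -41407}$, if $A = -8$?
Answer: $\sqrt{58061} \approx 240.96$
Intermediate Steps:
$n = 448$ ($n = \left(-8\right) 14 \left(-4\right) = \left(-112\right) \left(-4\right) = 448$)
$\sqrt{\left(n - -16206\right) - -41407} = \sqrt{\left(448 - -16206\right) - -41407} = \sqrt{\left(448 + 16206\right) + 41407} = \sqrt{16654 + 41407} = \sqrt{58061}$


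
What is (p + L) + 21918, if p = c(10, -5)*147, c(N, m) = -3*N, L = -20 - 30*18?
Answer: 16948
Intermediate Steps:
L = -560 (L = -20 - 540 = -560)
p = -4410 (p = -3*10*147 = -30*147 = -4410)
(p + L) + 21918 = (-4410 - 560) + 21918 = -4970 + 21918 = 16948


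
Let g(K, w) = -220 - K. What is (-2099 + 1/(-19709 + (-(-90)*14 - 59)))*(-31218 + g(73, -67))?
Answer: 1224148560723/18508 ≈ 6.6142e+7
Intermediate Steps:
(-2099 + 1/(-19709 + (-(-90)*14 - 59)))*(-31218 + g(73, -67)) = (-2099 + 1/(-19709 + (-(-90)*14 - 59)))*(-31218 + (-220 - 1*73)) = (-2099 + 1/(-19709 + (-30*(-42) - 59)))*(-31218 + (-220 - 73)) = (-2099 + 1/(-19709 + (1260 - 59)))*(-31218 - 293) = (-2099 + 1/(-19709 + 1201))*(-31511) = (-2099 + 1/(-18508))*(-31511) = (-2099 - 1/18508)*(-31511) = -38848293/18508*(-31511) = 1224148560723/18508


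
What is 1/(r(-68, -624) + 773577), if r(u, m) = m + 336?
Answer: 1/773289 ≈ 1.2932e-6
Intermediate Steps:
r(u, m) = 336 + m
1/(r(-68, -624) + 773577) = 1/((336 - 624) + 773577) = 1/(-288 + 773577) = 1/773289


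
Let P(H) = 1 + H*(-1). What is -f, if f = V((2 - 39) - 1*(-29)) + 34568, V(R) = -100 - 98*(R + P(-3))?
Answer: -34860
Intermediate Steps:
P(H) = 1 - H
V(R) = -492 - 98*R (V(R) = -100 - 98*(R + (1 - 1*(-3))) = -100 - 98*(R + (1 + 3)) = -100 - 98*(R + 4) = -100 - 98*(4 + R) = -100 - (392 + 98*R) = -100 + (-392 - 98*R) = -492 - 98*R)
f = 34860 (f = (-492 - 98*((2 - 39) - 1*(-29))) + 34568 = (-492 - 98*(-37 + 29)) + 34568 = (-492 - 98*(-8)) + 34568 = (-492 + 784) + 34568 = 292 + 34568 = 34860)
-f = -1*34860 = -34860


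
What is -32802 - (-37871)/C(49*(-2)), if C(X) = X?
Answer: -3252467/98 ≈ -33188.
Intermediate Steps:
-32802 - (-37871)/C(49*(-2)) = -32802 - (-37871)/(49*(-2)) = -32802 - (-37871)/(-98) = -32802 - (-37871)*(-1)/98 = -32802 - 1*37871/98 = -32802 - 37871/98 = -3252467/98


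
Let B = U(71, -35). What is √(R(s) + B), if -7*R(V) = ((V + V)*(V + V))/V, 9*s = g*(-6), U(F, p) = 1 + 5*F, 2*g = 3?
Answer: 8*√273/7 ≈ 18.883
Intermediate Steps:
g = 3/2 (g = (½)*3 = 3/2 ≈ 1.5000)
B = 356 (B = 1 + 5*71 = 1 + 355 = 356)
s = -1 (s = ((3/2)*(-6))/9 = (⅑)*(-9) = -1)
R(V) = -4*V/7 (R(V) = -(V + V)*(V + V)/(7*V) = -(2*V)*(2*V)/(7*V) = -4*V²/(7*V) = -4*V/7)
√(R(s) + B) = √(-4/7*(-1) + 356) = √(4/7 + 356) = √(2496/7) = 8*√273/7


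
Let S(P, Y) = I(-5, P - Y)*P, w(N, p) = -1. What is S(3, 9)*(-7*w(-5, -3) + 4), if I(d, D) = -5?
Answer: -165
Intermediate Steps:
S(P, Y) = -5*P
S(3, 9)*(-7*w(-5, -3) + 4) = (-5*3)*(-7*(-1) + 4) = -15*(7 + 4) = -15*11 = -165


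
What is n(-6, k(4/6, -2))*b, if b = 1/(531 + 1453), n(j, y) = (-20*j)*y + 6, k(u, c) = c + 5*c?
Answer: -717/992 ≈ -0.72278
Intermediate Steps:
k(u, c) = 6*c
n(j, y) = 6 - 20*j*y (n(j, y) = -20*j*y + 6 = 6 - 20*j*y)
b = 1/1984 ≈ 0.00050403
n(-6, k(4/6, -2))*b = (6 - 20*(-6)*6*(-2))*(1/1984) = (6 - 20*(-6)*(-12))*(1/1984) = (6 - 1440)*(1/1984) = -1434*1/1984 = -717/992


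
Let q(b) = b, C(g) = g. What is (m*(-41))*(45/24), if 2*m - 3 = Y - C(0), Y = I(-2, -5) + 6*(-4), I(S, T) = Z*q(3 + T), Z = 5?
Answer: 19065/16 ≈ 1191.6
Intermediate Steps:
I(S, T) = 15 + 5*T (I(S, T) = 5*(3 + T) = 15 + 5*T)
Y = -34 (Y = (15 + 5*(-5)) + 6*(-4) = (15 - 25) - 24 = -10 - 24 = -34)
m = -31/2 (m = 3/2 + (-34 - 1*0)/2 = 3/2 + (-34 + 0)/2 = 3/2 + (1/2)*(-34) = 3/2 - 17 = -31/2 ≈ -15.500)
(m*(-41))*(45/24) = (-31/2*(-41))*(45/24) = 1271*(45*(1/24))/2 = (1271/2)*(15/8) = 19065/16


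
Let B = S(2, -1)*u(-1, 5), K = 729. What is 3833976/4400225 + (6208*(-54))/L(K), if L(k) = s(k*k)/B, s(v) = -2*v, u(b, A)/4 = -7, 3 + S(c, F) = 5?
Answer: -1454265271192/86609628675 ≈ -16.791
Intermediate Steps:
S(c, F) = 2 (S(c, F) = -3 + 5 = 2)
u(b, A) = -28 (u(b, A) = 4*(-7) = -28)
B = -56 (B = 2*(-28) = -56)
L(k) = k**2/28 (L(k) = -2*k*k/(-56) = -2*k**2*(-1/56) = k**2/28)
3833976/4400225 + (6208*(-54))/L(K) = 3833976/4400225 + (6208*(-54))/(((1/28)*729**2)) = 3833976*(1/4400225) - 335232/((1/28)*531441) = 3833976/4400225 - 335232/531441/28 = 3833976/4400225 - 335232*28/531441 = 3833976/4400225 - 347648/19683 = -1454265271192/86609628675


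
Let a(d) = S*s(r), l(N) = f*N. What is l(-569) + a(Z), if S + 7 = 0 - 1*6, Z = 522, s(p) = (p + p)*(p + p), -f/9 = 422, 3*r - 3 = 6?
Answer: 2160594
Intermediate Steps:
r = 3 (r = 1 + (1/3)*6 = 1 + 2 = 3)
f = -3798 (f = -9*422 = -3798)
s(p) = 4*p**2 (s(p) = (2*p)*(2*p) = 4*p**2)
l(N) = -3798*N
S = -13 (S = -7 + (0 - 1*6) = -7 + (0 - 6) = -7 - 6 = -13)
a(d) = -468 (a(d) = -52*3**2 = -52*9 = -13*36 = -468)
l(-569) + a(Z) = -3798*(-569) - 468 = 2161062 - 468 = 2160594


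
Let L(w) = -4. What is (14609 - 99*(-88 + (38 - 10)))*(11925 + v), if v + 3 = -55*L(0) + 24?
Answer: 249999134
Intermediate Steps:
v = 241 (v = -3 + (-55*(-4) + 24) = -3 + (220 + 24) = -3 + 244 = 241)
(14609 - 99*(-88 + (38 - 10)))*(11925 + v) = (14609 - 99*(-88 + (38 - 10)))*(11925 + 241) = (14609 - 99*(-88 + 28))*12166 = (14609 - 99*(-60))*12166 = (14609 + 5940)*12166 = 20549*12166 = 249999134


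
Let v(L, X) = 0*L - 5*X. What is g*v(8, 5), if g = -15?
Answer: 375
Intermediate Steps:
v(L, X) = -5*X (v(L, X) = 0 - 5*X = -5*X)
g*v(8, 5) = -(-75)*5 = -15*(-25) = 375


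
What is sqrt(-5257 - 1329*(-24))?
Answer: sqrt(26639) ≈ 163.21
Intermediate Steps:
sqrt(-5257 - 1329*(-24)) = sqrt(-5257 + 31896) = sqrt(26639)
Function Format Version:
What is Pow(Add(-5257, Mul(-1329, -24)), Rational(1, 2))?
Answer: Pow(26639, Rational(1, 2)) ≈ 163.21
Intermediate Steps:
Pow(Add(-5257, Mul(-1329, -24)), Rational(1, 2)) = Pow(Add(-5257, 31896), Rational(1, 2)) = Pow(26639, Rational(1, 2))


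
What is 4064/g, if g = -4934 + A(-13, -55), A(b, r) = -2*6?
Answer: -2032/2473 ≈ -0.82167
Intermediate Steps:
A(b, r) = -12
g = -4946 (g = -4934 - 12 = -4946)
4064/g = 4064/(-4946) = 4064*(-1/4946) = -2032/2473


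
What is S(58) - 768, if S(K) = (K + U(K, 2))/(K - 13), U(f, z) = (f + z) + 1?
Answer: -34441/45 ≈ -765.36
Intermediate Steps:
U(f, z) = 1 + f + z
S(K) = (3 + 2*K)/(-13 + K) (S(K) = (K + (1 + K + 2))/(K - 13) = (K + (3 + K))/(-13 + K) = (3 + 2*K)/(-13 + K))
S(58) - 768 = (3 + 2*58)/(-13 + 58) - 768 = (3 + 116)/45 - 768 = (1/45)*119 - 768 = 119/45 - 768 = -34441/45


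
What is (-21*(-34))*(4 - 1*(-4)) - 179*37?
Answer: -911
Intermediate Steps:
(-21*(-34))*(4 - 1*(-4)) - 179*37 = 714*(4 + 4) - 1*6623 = 714*8 - 6623 = 5712 - 6623 = -911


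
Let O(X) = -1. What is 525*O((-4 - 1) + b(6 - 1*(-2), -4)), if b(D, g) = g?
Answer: -525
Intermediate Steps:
525*O((-4 - 1) + b(6 - 1*(-2), -4)) = 525*(-1) = -525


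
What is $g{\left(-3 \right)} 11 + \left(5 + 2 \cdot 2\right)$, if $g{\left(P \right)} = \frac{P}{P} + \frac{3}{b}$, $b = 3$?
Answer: $31$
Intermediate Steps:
$g{\left(P \right)} = 2$ ($g{\left(P \right)} = \frac{P}{P} + \frac{3}{3} = 1 + 3 \cdot \frac{1}{3} = 1 + 1 = 2$)
$g{\left(-3 \right)} 11 + \left(5 + 2 \cdot 2\right) = 2 \cdot 11 + \left(5 + 2 \cdot 2\right) = 22 + \left(5 + 4\right) = 22 + 9 = 31$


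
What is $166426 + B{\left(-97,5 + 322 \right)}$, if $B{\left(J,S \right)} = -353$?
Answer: $166073$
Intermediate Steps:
$166426 + B{\left(-97,5 + 322 \right)} = 166426 - 353 = 166073$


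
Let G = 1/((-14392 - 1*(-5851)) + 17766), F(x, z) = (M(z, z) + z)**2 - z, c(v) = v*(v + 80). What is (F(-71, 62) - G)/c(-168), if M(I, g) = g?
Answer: 141271649/136382400 ≈ 1.0358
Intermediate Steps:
c(v) = v*(80 + v)
F(x, z) = -z + 4*z**2 (F(x, z) = (z + z)**2 - z = (2*z)**2 - z = 4*z**2 - z = -z + 4*z**2)
G = 1/9225 (G = 1/((-14392 + 5851) + 17766) = 1/(-8541 + 17766) = 1/9225 ≈ 0.00010840)
(F(-71, 62) - G)/c(-168) = (62*(-1 + 4*62) - 1*1/9225)/((-168*(80 - 168))) = (62*(-1 + 248) - 1/9225)/((-168*(-88))) = (62*247 - 1/9225)/14784 = (15314 - 1/9225)*(1/14784) = (141271649/9225)*(1/14784) = 141271649/136382400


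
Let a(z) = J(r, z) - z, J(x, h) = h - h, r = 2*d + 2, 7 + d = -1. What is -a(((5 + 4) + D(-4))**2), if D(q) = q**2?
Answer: 625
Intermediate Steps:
d = -8 (d = -7 - 1 = -8)
r = -14 (r = 2*(-8) + 2 = -16 + 2 = -14)
J(x, h) = 0
a(z) = -z (a(z) = 0 - z = -z)
-a(((5 + 4) + D(-4))**2) = -(-1)*((5 + 4) + (-4)**2)**2 = -(-1)*(9 + 16)**2 = -(-1)*25**2 = -(-1)*625 = -1*(-625) = 625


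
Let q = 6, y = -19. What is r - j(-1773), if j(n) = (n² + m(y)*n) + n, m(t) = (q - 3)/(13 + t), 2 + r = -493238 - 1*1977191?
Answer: -11226147/2 ≈ -5.6131e+6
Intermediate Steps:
r = -2470431 (r = -2 + (-493238 - 1*1977191) = -2 + (-493238 - 1977191) = -2 - 2470429 = -2470431)
m(t) = 3/(13 + t) (m(t) = (6 - 3)/(13 + t) = 3/(13 + t))
j(n) = n² + n/2 (j(n) = (n² + (3/(13 - 19))*n) + n = (n² + (3/(-6))*n) + n = (n² + (3*(-⅙))*n) + n = (n² - n/2) + n = n² + n/2)
r - j(-1773) = -2470431 - (-1773)*(½ - 1773) = -2470431 - (-1773)*(-3545)/2 = -2470431 - 1*6285285/2 = -2470431 - 6285285/2 = -11226147/2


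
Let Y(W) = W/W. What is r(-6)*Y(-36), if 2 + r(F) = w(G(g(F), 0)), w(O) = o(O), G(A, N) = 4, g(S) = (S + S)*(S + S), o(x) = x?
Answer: 2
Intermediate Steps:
Y(W) = 1
g(S) = 4*S**2 (g(S) = (2*S)*(2*S) = 4*S**2)
w(O) = O
r(F) = 2 (r(F) = -2 + 4 = 2)
r(-6)*Y(-36) = 2*1 = 2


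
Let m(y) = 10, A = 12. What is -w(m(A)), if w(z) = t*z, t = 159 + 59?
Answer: -2180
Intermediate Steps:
t = 218
w(z) = 218*z
-w(m(A)) = -218*10 = -1*2180 = -2180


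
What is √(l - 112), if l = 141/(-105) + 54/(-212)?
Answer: I*√1563568370/3710 ≈ 10.658*I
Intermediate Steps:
l = -5927/3710 (l = 141*(-1/105) + 54*(-1/212) = -47/35 - 27/106 = -5927/3710 ≈ -1.5976)
√(l - 112) = √(-5927/3710 - 112) = √(-421447/3710) = I*√1563568370/3710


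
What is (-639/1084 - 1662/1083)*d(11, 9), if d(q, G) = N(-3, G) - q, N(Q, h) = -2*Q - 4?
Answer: 7480935/391324 ≈ 19.117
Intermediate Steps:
N(Q, h) = -4 - 2*Q
d(q, G) = 2 - q (d(q, G) = (-4 - 2*(-3)) - q = (-4 + 6) - q = 2 - q)
(-639/1084 - 1662/1083)*d(11, 9) = (-639/1084 - 1662/1083)*(2 - 1*11) = (-639*1/1084 - 1662*1/1083)*(2 - 11) = (-639/1084 - 554/361)*(-9) = -831215/391324*(-9) = 7480935/391324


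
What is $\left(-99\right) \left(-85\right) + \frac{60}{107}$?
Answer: $\frac{900465}{107} \approx 8415.6$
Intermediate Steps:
$\left(-99\right) \left(-85\right) + \frac{60}{107} = 8415 + 60 \cdot \frac{1}{107} = 8415 + \frac{60}{107} = \frac{900465}{107}$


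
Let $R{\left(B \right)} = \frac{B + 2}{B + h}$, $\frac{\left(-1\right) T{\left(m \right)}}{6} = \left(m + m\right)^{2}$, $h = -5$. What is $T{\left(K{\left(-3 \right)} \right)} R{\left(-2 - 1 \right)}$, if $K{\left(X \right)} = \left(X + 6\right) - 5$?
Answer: $-12$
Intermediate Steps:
$K{\left(X \right)} = 1 + X$ ($K{\left(X \right)} = \left(6 + X\right) - 5 = 1 + X$)
$T{\left(m \right)} = - 24 m^{2}$ ($T{\left(m \right)} = - 6 \left(m + m\right)^{2} = - 6 \left(2 m\right)^{2} = - 6 \cdot 4 m^{2} = - 24 m^{2}$)
$R{\left(B \right)} = \frac{2 + B}{-5 + B}$ ($R{\left(B \right)} = \frac{B + 2}{B - 5} = \frac{2 + B}{-5 + B}$)
$T{\left(K{\left(-3 \right)} \right)} R{\left(-2 - 1 \right)} = - 24 \left(1 - 3\right)^{2} \frac{2 - 3}{-5 - 3} = - 24 \left(-2\right)^{2} \frac{2 - 3}{-5 - 3} = \left(-24\right) 4 \frac{1}{-8} \left(-1\right) = - 96 \left(\left(- \frac{1}{8}\right) \left(-1\right)\right) = \left(-96\right) \frac{1}{8} = -12$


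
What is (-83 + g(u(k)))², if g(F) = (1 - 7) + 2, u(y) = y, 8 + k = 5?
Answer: 7569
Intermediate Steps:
k = -3 (k = -8 + 5 = -3)
g(F) = -4 (g(F) = -6 + 2 = -4)
(-83 + g(u(k)))² = (-83 - 4)² = (-87)² = 7569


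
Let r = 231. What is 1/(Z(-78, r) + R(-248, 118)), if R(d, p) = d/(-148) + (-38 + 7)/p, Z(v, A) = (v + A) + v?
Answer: 4366/333619 ≈ 0.013087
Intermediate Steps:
Z(v, A) = A + 2*v (Z(v, A) = (A + v) + v = A + 2*v)
R(d, p) = -31/p - d/148 (R(d, p) = d*(-1/148) - 31/p = -d/148 - 31/p = -31/p - d/148)
1/(Z(-78, r) + R(-248, 118)) = 1/((231 + 2*(-78)) + (-31/118 - 1/148*(-248))) = 1/((231 - 156) + (-31*1/118 + 62/37)) = 1/(75 + (-31/118 + 62/37)) = 1/(75 + 6169/4366) = 1/(333619/4366) = 4366/333619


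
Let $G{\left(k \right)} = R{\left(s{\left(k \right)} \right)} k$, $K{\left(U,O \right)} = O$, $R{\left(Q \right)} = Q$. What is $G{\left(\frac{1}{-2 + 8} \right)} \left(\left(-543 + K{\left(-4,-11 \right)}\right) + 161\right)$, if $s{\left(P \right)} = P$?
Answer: $- \frac{131}{12} \approx -10.917$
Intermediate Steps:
$G{\left(k \right)} = k^{2}$ ($G{\left(k \right)} = k k = k^{2}$)
$G{\left(\frac{1}{-2 + 8} \right)} \left(\left(-543 + K{\left(-4,-11 \right)}\right) + 161\right) = \left(\frac{1}{-2 + 8}\right)^{2} \left(\left(-543 - 11\right) + 161\right) = \left(\frac{1}{6}\right)^{2} \left(-554 + 161\right) = \left(\frac{1}{6}\right)^{2} \left(-393\right) = \frac{1}{36} \left(-393\right) = - \frac{131}{12}$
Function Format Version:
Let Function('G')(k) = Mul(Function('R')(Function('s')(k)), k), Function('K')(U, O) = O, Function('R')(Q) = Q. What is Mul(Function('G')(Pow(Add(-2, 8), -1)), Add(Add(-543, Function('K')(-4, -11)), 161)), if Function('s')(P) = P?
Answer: Rational(-131, 12) ≈ -10.917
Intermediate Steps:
Function('G')(k) = Pow(k, 2) (Function('G')(k) = Mul(k, k) = Pow(k, 2))
Mul(Function('G')(Pow(Add(-2, 8), -1)), Add(Add(-543, Function('K')(-4, -11)), 161)) = Mul(Pow(Pow(Add(-2, 8), -1), 2), Add(Add(-543, -11), 161)) = Mul(Pow(Pow(6, -1), 2), Add(-554, 161)) = Mul(Pow(Rational(1, 6), 2), -393) = Mul(Rational(1, 36), -393) = Rational(-131, 12)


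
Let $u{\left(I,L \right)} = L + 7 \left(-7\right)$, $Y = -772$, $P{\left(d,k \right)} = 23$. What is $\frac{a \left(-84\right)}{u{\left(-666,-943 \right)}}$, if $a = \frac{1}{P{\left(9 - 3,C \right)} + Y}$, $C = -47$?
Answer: $- \frac{3}{26536} \approx -0.00011305$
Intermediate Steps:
$a = - \frac{1}{749}$ ($a = \frac{1}{23 - 772} = \frac{1}{-749} = - \frac{1}{749} \approx -0.0013351$)
$u{\left(I,L \right)} = -49 + L$ ($u{\left(I,L \right)} = L - 49 = -49 + L$)
$\frac{a \left(-84\right)}{u{\left(-666,-943 \right)}} = \frac{\left(- \frac{1}{749}\right) \left(-84\right)}{-49 - 943} = \frac{12}{107 \left(-992\right)} = \frac{12}{107} \left(- \frac{1}{992}\right) = - \frac{3}{26536}$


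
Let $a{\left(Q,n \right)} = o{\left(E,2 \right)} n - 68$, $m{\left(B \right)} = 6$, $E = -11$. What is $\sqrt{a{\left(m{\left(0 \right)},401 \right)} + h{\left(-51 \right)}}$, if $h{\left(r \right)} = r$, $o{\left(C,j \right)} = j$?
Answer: $\sqrt{683} \approx 26.134$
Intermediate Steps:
$a{\left(Q,n \right)} = -68 + 2 n$ ($a{\left(Q,n \right)} = 2 n - 68 = -68 + 2 n$)
$\sqrt{a{\left(m{\left(0 \right)},401 \right)} + h{\left(-51 \right)}} = \sqrt{\left(-68 + 2 \cdot 401\right) - 51} = \sqrt{\left(-68 + 802\right) - 51} = \sqrt{734 - 51} = \sqrt{683}$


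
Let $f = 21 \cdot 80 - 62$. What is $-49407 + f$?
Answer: $-47789$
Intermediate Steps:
$f = 1618$ ($f = 1680 - 62 = 1618$)
$-49407 + f = -49407 + 1618 = -47789$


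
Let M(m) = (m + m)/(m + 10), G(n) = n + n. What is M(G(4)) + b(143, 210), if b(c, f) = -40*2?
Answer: -712/9 ≈ -79.111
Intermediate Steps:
b(c, f) = -80
G(n) = 2*n
M(m) = 2*m/(10 + m) (M(m) = (2*m)/(10 + m) = 2*m/(10 + m))
M(G(4)) + b(143, 210) = 2*(2*4)/(10 + 2*4) - 80 = 2*8/(10 + 8) - 80 = 2*8/18 - 80 = 2*8*(1/18) - 80 = 8/9 - 80 = -712/9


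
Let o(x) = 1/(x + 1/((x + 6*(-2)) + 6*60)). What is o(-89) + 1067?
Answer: 24594091/23050 ≈ 1067.0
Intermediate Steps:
o(x) = 1/(x + 1/(348 + x)) (o(x) = 1/(x + 1/((x - 12) + 360)) = 1/(x + 1/((-12 + x) + 360)) = 1/(x + 1/(348 + x)))
o(-89) + 1067 = (348 - 89)/(1 + (-89)² + 348*(-89)) + 1067 = 259/(1 + 7921 - 30972) + 1067 = 259/(-23050) + 1067 = -1/23050*259 + 1067 = -259/23050 + 1067 = 24594091/23050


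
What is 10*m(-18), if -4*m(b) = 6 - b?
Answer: -60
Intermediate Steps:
m(b) = -3/2 + b/4 (m(b) = -(6 - b)/4 = -3/2 + b/4)
10*m(-18) = 10*(-3/2 + (¼)*(-18)) = 10*(-3/2 - 9/2) = 10*(-6) = -60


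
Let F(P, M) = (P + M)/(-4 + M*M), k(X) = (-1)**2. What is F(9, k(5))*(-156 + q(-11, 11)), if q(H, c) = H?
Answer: 1670/3 ≈ 556.67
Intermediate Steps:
k(X) = 1
F(P, M) = (M + P)/(-4 + M**2)
F(9, k(5))*(-156 + q(-11, 11)) = ((1 + 9)/(-4 + 1**2))*(-156 - 11) = (10/(-4 + 1))*(-167) = (10/(-3))*(-167) = -1/3*10*(-167) = -10/3*(-167) = 1670/3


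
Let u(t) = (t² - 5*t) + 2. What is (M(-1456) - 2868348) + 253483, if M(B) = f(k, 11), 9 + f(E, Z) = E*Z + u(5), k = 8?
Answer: -2614784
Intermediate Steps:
u(t) = 2 + t² - 5*t
f(E, Z) = -7 + E*Z (f(E, Z) = -9 + (E*Z + (2 + 5² - 5*5)) = -9 + (E*Z + (2 + 25 - 25)) = -9 + (E*Z + 2) = -9 + (2 + E*Z) = -7 + E*Z)
M(B) = 81 (M(B) = -7 + 8*11 = -7 + 88 = 81)
(M(-1456) - 2868348) + 253483 = (81 - 2868348) + 253483 = -2868267 + 253483 = -2614784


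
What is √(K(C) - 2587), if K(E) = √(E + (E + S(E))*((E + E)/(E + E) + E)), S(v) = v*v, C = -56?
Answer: √(-2587 + 4*I*√10591) ≈ 4.034 + 51.022*I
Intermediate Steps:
S(v) = v²
K(E) = √(E + (1 + E)*(E + E²)) (K(E) = √(E + (E + E²)*((E + E)/(E + E) + E)) = √(E + (E + E²)*((2*E)/((2*E)) + E)) = √(E + (E + E²)*((2*E)*(1/(2*E)) + E)) = √(E + (E + E²)*(1 + E)) = √(E + (1 + E)*(E + E²)))
√(K(C) - 2587) = √(√(-56*(2 + (-56)² + 2*(-56))) - 2587) = √(√(-56*(2 + 3136 - 112)) - 2587) = √(√(-56*3026) - 2587) = √(√(-169456) - 2587) = √(4*I*√10591 - 2587) = √(-2587 + 4*I*√10591)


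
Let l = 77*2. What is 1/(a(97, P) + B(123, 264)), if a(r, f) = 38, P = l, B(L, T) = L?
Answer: 1/161 ≈ 0.0062112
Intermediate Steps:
l = 154
P = 154
1/(a(97, P) + B(123, 264)) = 1/(38 + 123) = 1/161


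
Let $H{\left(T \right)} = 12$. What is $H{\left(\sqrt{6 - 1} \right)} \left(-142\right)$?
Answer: $-1704$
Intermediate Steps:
$H{\left(\sqrt{6 - 1} \right)} \left(-142\right) = 12 \left(-142\right) = -1704$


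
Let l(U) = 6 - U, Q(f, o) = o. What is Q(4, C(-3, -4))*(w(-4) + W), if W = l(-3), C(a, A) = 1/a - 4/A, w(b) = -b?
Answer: 26/3 ≈ 8.6667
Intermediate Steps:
C(a, A) = 1/a - 4/A
W = 9 (W = 6 - 1*(-3) = 6 + 3 = 9)
Q(4, C(-3, -4))*(w(-4) + W) = (1/(-3) - 4/(-4))*(-1*(-4) + 9) = (-⅓ - 4*(-¼))*(4 + 9) = (-⅓ + 1)*13 = (⅔)*13 = 26/3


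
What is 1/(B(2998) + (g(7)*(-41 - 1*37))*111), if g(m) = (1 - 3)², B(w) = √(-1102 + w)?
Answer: -1443/49973897 - √474/599686764 ≈ -2.8911e-5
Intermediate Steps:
g(m) = 4 (g(m) = (-2)² = 4)
1/(B(2998) + (g(7)*(-41 - 1*37))*111) = 1/(√(-1102 + 2998) + (4*(-41 - 1*37))*111) = 1/(√1896 + (4*(-41 - 37))*111) = 1/(2*√474 + (4*(-78))*111) = 1/(2*√474 - 312*111) = 1/(2*√474 - 34632) = 1/(-34632 + 2*√474)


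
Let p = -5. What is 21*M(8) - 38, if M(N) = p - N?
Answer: -311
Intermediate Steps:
M(N) = -5 - N
21*M(8) - 38 = 21*(-5 - 1*8) - 38 = 21*(-5 - 8) - 38 = 21*(-13) - 38 = -273 - 38 = -311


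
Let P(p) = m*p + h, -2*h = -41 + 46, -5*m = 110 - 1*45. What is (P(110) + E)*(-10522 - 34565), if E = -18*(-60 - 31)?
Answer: -18530757/2 ≈ -9.2654e+6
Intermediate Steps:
m = -13 (m = -(110 - 1*45)/5 = -(110 - 45)/5 = -⅕*65 = -13)
h = -5/2 (h = -(-41 + 46)/2 = -½*5 = -5/2 ≈ -2.5000)
P(p) = -5/2 - 13*p (P(p) = -13*p - 5/2 = -5/2 - 13*p)
E = 1638 (E = -18*(-91) = 1638)
(P(110) + E)*(-10522 - 34565) = ((-5/2 - 13*110) + 1638)*(-10522 - 34565) = ((-5/2 - 1430) + 1638)*(-45087) = (-2865/2 + 1638)*(-45087) = (411/2)*(-45087) = -18530757/2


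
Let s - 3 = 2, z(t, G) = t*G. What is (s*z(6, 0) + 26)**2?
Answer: 676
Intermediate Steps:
z(t, G) = G*t
s = 5 (s = 3 + 2 = 5)
(s*z(6, 0) + 26)**2 = (5*(0*6) + 26)**2 = (5*0 + 26)**2 = (0 + 26)**2 = 26**2 = 676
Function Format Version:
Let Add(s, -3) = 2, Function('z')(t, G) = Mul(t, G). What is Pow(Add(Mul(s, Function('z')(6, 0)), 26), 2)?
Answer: 676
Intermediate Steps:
Function('z')(t, G) = Mul(G, t)
s = 5 (s = Add(3, 2) = 5)
Pow(Add(Mul(s, Function('z')(6, 0)), 26), 2) = Pow(Add(Mul(5, Mul(0, 6)), 26), 2) = Pow(Add(Mul(5, 0), 26), 2) = Pow(Add(0, 26), 2) = Pow(26, 2) = 676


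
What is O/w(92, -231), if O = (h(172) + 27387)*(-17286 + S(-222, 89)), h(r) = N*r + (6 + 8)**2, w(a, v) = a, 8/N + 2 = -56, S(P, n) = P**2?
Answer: 12786704781/1334 ≈ 9.5852e+6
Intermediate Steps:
N = -4/29 (N = 8/(-2 - 56) = 8/(-58) = 8*(-1/58) = -4/29 ≈ -0.13793)
h(r) = 196 - 4*r/29 (h(r) = -4*r/29 + (6 + 8)**2 = -4*r/29 + 14**2 = -4*r/29 + 196 = 196 - 4*r/29)
O = 25573409562/29 (O = ((196 - 4/29*172) + 27387)*(-17286 + (-222)**2) = ((196 - 688/29) + 27387)*(-17286 + 49284) = (4996/29 + 27387)*31998 = (799219/29)*31998 = 25573409562/29 ≈ 8.8184e+8)
O/w(92, -231) = (25573409562/29)/92 = (25573409562/29)*(1/92) = 12786704781/1334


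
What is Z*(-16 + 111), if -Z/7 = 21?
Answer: -13965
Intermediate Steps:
Z = -147 (Z = -7*21 = -147)
Z*(-16 + 111) = -147*(-16 + 111) = -147*95 = -13965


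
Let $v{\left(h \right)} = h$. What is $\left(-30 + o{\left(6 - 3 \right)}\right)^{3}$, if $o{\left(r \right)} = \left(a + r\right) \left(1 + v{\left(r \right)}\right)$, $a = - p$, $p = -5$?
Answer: $8$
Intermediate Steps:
$a = 5$ ($a = \left(-1\right) \left(-5\right) = 5$)
$o{\left(r \right)} = \left(1 + r\right) \left(5 + r\right)$ ($o{\left(r \right)} = \left(5 + r\right) \left(1 + r\right) = \left(1 + r\right) \left(5 + r\right)$)
$\left(-30 + o{\left(6 - 3 \right)}\right)^{3} = \left(-30 + \left(5 + \left(6 - 3\right)^{2} + 6 \left(6 - 3\right)\right)\right)^{3} = \left(-30 + \left(5 + 3^{2} + 6 \cdot 3\right)\right)^{3} = \left(-30 + \left(5 + 9 + 18\right)\right)^{3} = \left(-30 + 32\right)^{3} = 2^{3} = 8$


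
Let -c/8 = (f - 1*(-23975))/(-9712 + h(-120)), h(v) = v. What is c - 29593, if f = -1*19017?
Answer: -36364839/1229 ≈ -29589.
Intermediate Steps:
f = -19017
c = 4958/1229 (c = -8*(-19017 - 1*(-23975))/(-9712 - 120) = -8*(-19017 + 23975)/(-9832) = -39664*(-1)/9832 = -8*(-2479/4916) = 4958/1229 ≈ 4.0342)
c - 29593 = 4958/1229 - 29593 = -36364839/1229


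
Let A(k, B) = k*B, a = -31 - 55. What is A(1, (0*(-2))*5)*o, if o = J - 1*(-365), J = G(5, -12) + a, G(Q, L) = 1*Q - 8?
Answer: 0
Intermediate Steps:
G(Q, L) = -8 + Q (G(Q, L) = Q - 8 = -8 + Q)
a = -86
J = -89 (J = (-8 + 5) - 86 = -3 - 86 = -89)
A(k, B) = B*k
o = 276 (o = -89 - 1*(-365) = -89 + 365 = 276)
A(1, (0*(-2))*5)*o = (((0*(-2))*5)*1)*276 = ((0*5)*1)*276 = (0*1)*276 = 0*276 = 0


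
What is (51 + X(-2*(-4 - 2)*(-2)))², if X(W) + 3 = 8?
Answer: 3136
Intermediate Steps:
X(W) = 5 (X(W) = -3 + 8 = 5)
(51 + X(-2*(-4 - 2)*(-2)))² = (51 + 5)² = 56² = 3136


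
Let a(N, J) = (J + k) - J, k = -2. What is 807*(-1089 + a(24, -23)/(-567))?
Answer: -166097009/189 ≈ -8.7882e+5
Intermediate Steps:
a(N, J) = -2 (a(N, J) = (J - 2) - J = (-2 + J) - J = -2)
807*(-1089 + a(24, -23)/(-567)) = 807*(-1089 - 2/(-567)) = 807*(-1089 - 2*(-1/567)) = 807*(-1089 + 2/567) = 807*(-617461/567) = -166097009/189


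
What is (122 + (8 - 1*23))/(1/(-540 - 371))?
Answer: -97477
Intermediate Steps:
(122 + (8 - 1*23))/(1/(-540 - 371)) = (122 + (8 - 23))/(1/(-911)) = (122 - 15)/(-1/911) = 107*(-911) = -97477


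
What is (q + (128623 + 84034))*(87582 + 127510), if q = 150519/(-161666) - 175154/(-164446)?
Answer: 304008852611019588566/6646331759 ≈ 4.5741e+10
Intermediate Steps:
q = 1782099545/13292663518 (q = 150519*(-1/161666) - 175154*(-1/164446) = -150519/161666 + 87577/82223 = 1782099545/13292663518 ≈ 0.13407)
(q + (128623 + 84034))*(87582 + 127510) = (1782099545/13292663518 + (128623 + 84034))*(87582 + 127510) = (1782099545/13292663518 + 212657)*215092 = (2826779727846871/13292663518)*215092 = 304008852611019588566/6646331759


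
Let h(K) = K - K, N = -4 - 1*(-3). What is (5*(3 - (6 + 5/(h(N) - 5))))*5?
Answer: -50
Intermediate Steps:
N = -1 (N = -4 + 3 = -1)
h(K) = 0
(5*(3 - (6 + 5/(h(N) - 5))))*5 = (5*(3 - (6 + 5/(0 - 5))))*5 = (5*(3 - (6 + 5/(-5))))*5 = (5*(3 - (6 - ⅕*5)))*5 = (5*(3 - (6 - 1)))*5 = (5*(3 - 1*5))*5 = (5*(3 - 5))*5 = (5*(-2))*5 = -10*5 = -50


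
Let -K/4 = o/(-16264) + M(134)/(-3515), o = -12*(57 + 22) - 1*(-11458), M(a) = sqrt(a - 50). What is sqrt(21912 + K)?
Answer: sqrt(3099926964978175 + 321945880*sqrt(21))/376105 ≈ 148.04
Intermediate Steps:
M(a) = sqrt(-50 + a)
o = 10510 (o = -12*79 + 11458 = -948 + 11458 = 10510)
K = 5255/2033 + 8*sqrt(21)/3515 (K = -4*(10510/(-16264) + sqrt(-50 + 134)/(-3515)) = -4*(10510*(-1/16264) + sqrt(84)*(-1/3515)) = -4*(-5255/8132 + (2*sqrt(21))*(-1/3515)) = -4*(-5255/8132 - 2*sqrt(21)/3515) = 5255/2033 + 8*sqrt(21)/3515 ≈ 2.5953)
sqrt(21912 + K) = sqrt(21912 + (5255/2033 + 8*sqrt(21)/3515)) = sqrt(44552351/2033 + 8*sqrt(21)/3515)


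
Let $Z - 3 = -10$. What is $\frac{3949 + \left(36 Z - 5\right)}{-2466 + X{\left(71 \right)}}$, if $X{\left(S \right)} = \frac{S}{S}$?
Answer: $- \frac{3692}{2465} \approx -1.4978$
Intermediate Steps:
$Z = -7$ ($Z = 3 - 10 = -7$)
$X{\left(S \right)} = 1$
$\frac{3949 + \left(36 Z - 5\right)}{-2466 + X{\left(71 \right)}} = \frac{3949 + \left(36 \left(-7\right) - 5\right)}{-2466 + 1} = \frac{3949 - 257}{-2465} = \left(3949 - 257\right) \left(- \frac{1}{2465}\right) = 3692 \left(- \frac{1}{2465}\right) = - \frac{3692}{2465}$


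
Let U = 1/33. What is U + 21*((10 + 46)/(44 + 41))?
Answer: 38893/2805 ≈ 13.866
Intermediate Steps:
U = 1/33 ≈ 0.030303
U + 21*((10 + 46)/(44 + 41)) = 1/33 + 21*((10 + 46)/(44 + 41)) = 1/33 + 21*(56/85) = 1/33 + 1176/85 = 38893/2805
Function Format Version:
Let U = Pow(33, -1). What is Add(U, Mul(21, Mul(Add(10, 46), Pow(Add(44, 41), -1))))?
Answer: Rational(38893, 2805) ≈ 13.866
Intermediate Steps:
U = Rational(1, 33) ≈ 0.030303
Add(U, Mul(21, Mul(Add(10, 46), Pow(Add(44, 41), -1)))) = Add(Rational(1, 33), Mul(21, Mul(Add(10, 46), Pow(Add(44, 41), -1)))) = Add(Rational(1, 33), Mul(21, Mul(56, Pow(85, -1)))) = Add(Rational(1, 33), Mul(21, Mul(56, Rational(1, 85)))) = Add(Rational(1, 33), Mul(21, Rational(56, 85))) = Add(Rational(1, 33), Rational(1176, 85)) = Rational(38893, 2805)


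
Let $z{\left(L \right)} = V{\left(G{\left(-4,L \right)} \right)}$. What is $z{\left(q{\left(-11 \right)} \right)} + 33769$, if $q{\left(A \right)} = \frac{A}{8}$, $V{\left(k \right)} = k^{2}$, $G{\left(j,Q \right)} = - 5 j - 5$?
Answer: $33994$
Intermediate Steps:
$G{\left(j,Q \right)} = -5 - 5 j$
$q{\left(A \right)} = \frac{A}{8}$ ($q{\left(A \right)} = A \frac{1}{8} = \frac{A}{8}$)
$z{\left(L \right)} = 225$ ($z{\left(L \right)} = \left(-5 - -20\right)^{2} = \left(-5 + 20\right)^{2} = 15^{2} = 225$)
$z{\left(q{\left(-11 \right)} \right)} + 33769 = 225 + 33769 = 33994$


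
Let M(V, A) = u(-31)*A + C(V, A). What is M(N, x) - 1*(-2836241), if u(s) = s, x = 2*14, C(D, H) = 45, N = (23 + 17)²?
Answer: 2835418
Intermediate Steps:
N = 1600 (N = 40² = 1600)
x = 28
M(V, A) = 45 - 31*A (M(V, A) = -31*A + 45 = 45 - 31*A)
M(N, x) - 1*(-2836241) = (45 - 31*28) - 1*(-2836241) = (45 - 868) + 2836241 = -823 + 2836241 = 2835418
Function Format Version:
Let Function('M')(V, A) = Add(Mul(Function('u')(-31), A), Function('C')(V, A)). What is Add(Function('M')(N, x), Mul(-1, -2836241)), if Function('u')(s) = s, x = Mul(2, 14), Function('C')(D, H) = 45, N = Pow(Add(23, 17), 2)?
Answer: 2835418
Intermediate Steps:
N = 1600 (N = Pow(40, 2) = 1600)
x = 28
Function('M')(V, A) = Add(45, Mul(-31, A)) (Function('M')(V, A) = Add(Mul(-31, A), 45) = Add(45, Mul(-31, A)))
Add(Function('M')(N, x), Mul(-1, -2836241)) = Add(Add(45, Mul(-31, 28)), Mul(-1, -2836241)) = Add(Add(45, -868), 2836241) = Add(-823, 2836241) = 2835418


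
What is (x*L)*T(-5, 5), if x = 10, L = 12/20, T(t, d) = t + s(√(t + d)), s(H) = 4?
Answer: -6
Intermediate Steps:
T(t, d) = 4 + t (T(t, d) = t + 4 = 4 + t)
L = ⅗ (L = 12*(1/20) = ⅗ ≈ 0.60000)
(x*L)*T(-5, 5) = (10*(⅗))*(4 - 5) = 6*(-1) = -6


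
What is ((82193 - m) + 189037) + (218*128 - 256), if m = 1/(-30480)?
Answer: 9109801441/30480 ≈ 2.9888e+5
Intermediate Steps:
m = -1/30480 ≈ -3.2808e-5
((82193 - m) + 189037) + (218*128 - 256) = ((82193 - 1*(-1/30480)) + 189037) + (218*128 - 256) = ((82193 + 1/30480) + 189037) + (27904 - 256) = (2505242641/30480 + 189037) + 27648 = 8267090401/30480 + 27648 = 9109801441/30480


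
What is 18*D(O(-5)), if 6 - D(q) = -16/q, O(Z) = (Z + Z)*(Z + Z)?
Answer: 2772/25 ≈ 110.88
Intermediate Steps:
O(Z) = 4*Z² (O(Z) = (2*Z)*(2*Z) = 4*Z²)
D(q) = 6 + 16/q (D(q) = 6 - (-16)/q = 6 + 16/q)
18*D(O(-5)) = 18*(6 + 16/((4*(-5)²))) = 18*(6 + 16/((4*25))) = 18*(6 + 16/100) = 18*(6 + 16*(1/100)) = 18*(6 + 4/25) = 18*(154/25) = 2772/25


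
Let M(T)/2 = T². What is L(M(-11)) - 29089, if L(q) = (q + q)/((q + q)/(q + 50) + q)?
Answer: -4275791/147 ≈ -29087.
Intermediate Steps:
M(T) = 2*T²
L(q) = 2*q/(q + 2*q/(50 + q)) (L(q) = (2*q)/((2*q)/(50 + q) + q) = (2*q)/(2*q/(50 + q) + q) = (2*q)/(q + 2*q/(50 + q)) = 2*q/(q + 2*q/(50 + q)))
L(M(-11)) - 29089 = 2*(50 + 2*(-11)²)/(52 + 2*(-11)²) - 29089 = 2*(50 + 2*121)/(52 + 2*121) - 29089 = 2*(50 + 242)/(52 + 242) - 29089 = 2*292/294 - 29089 = 2*(1/294)*292 - 29089 = 292/147 - 29089 = -4275791/147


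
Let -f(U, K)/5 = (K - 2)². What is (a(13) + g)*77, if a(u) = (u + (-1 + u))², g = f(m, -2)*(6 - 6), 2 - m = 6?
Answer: 48125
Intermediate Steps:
m = -4 (m = 2 - 1*6 = 2 - 6 = -4)
f(U, K) = -5*(-2 + K)² (f(U, K) = -5*(K - 2)² = -5*(-2 + K)²)
g = 0 (g = (-5*(-2 - 2)²)*(6 - 6) = -5*(-4)²*0 = -5*16*0 = -80*0 = 0)
a(u) = (-1 + 2*u)²
(a(13) + g)*77 = ((-1 + 2*13)² + 0)*77 = ((-1 + 26)² + 0)*77 = (25² + 0)*77 = (625 + 0)*77 = 625*77 = 48125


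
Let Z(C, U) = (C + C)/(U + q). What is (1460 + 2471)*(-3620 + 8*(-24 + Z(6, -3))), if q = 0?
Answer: -15110764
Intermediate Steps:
Z(C, U) = 2*C/U (Z(C, U) = (C + C)/(U + 0) = (2*C)/U = 2*C/U)
(1460 + 2471)*(-3620 + 8*(-24 + Z(6, -3))) = (1460 + 2471)*(-3620 + 8*(-24 + 2*6/(-3))) = 3931*(-3620 + 8*(-24 + 2*6*(-1/3))) = 3931*(-3620 + 8*(-24 - 4)) = 3931*(-3620 + 8*(-28)) = 3931*(-3620 - 224) = 3931*(-3844) = -15110764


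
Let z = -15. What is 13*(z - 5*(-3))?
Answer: 0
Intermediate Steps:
13*(z - 5*(-3)) = 13*(-15 - 5*(-3)) = 13*(-15 + 15) = 13*0 = 0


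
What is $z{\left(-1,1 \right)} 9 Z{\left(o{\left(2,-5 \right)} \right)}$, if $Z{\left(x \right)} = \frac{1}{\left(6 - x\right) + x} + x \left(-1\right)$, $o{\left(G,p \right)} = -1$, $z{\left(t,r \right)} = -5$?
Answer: $- \frac{105}{2} \approx -52.5$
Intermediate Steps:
$Z{\left(x \right)} = \frac{1}{6} - x$
$z{\left(-1,1 \right)} 9 Z{\left(o{\left(2,-5 \right)} \right)} = \left(-5\right) 9 \left(\frac{1}{6} - -1\right) = - 45 \left(\frac{1}{6} + 1\right) = \left(-45\right) \frac{7}{6} = - \frac{105}{2}$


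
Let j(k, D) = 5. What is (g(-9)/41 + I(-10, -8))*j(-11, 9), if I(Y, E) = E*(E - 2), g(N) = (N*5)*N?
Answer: 18425/41 ≈ 449.39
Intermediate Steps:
g(N) = 5*N**2 (g(N) = (5*N)*N = 5*N**2)
I(Y, E) = E*(-2 + E)
(g(-9)/41 + I(-10, -8))*j(-11, 9) = ((5*(-9)**2)/41 - 8*(-2 - 8))*5 = ((5*81)*(1/41) - 8*(-10))*5 = (405*(1/41) + 80)*5 = (405/41 + 80)*5 = (3685/41)*5 = 18425/41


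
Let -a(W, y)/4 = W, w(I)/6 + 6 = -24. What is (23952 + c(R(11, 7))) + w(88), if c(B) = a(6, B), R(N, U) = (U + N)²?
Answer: 23748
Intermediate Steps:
w(I) = -180 (w(I) = -36 + 6*(-24) = -36 - 144 = -180)
a(W, y) = -4*W
R(N, U) = (N + U)²
c(B) = -24 (c(B) = -4*6 = -24)
(23952 + c(R(11, 7))) + w(88) = (23952 - 24) - 180 = 23928 - 180 = 23748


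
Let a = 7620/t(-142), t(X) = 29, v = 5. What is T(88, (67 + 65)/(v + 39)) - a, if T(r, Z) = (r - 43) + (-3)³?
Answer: -7098/29 ≈ -244.76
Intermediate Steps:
T(r, Z) = -70 + r (T(r, Z) = (-43 + r) - 27 = -70 + r)
a = 7620/29 ≈ 262.76
T(88, (67 + 65)/(v + 39)) - a = (-70 + 88) - 1*7620/29 = 18 - 7620/29 = -7098/29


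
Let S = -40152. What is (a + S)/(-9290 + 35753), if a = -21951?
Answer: -20701/8821 ≈ -2.3468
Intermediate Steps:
(a + S)/(-9290 + 35753) = (-21951 - 40152)/(-9290 + 35753) = -62103/26463 = -62103*1/26463 = -20701/8821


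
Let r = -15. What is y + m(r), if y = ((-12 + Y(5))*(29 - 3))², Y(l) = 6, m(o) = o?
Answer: 24321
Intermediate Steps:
y = 24336 (y = ((-12 + 6)*(29 - 3))² = (-6*26)² = (-156)² = 24336)
y + m(r) = 24336 - 15 = 24321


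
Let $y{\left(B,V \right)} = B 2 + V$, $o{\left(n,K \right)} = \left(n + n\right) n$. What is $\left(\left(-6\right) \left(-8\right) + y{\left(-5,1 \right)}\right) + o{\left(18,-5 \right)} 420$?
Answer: $272199$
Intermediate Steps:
$o{\left(n,K \right)} = 2 n^{2}$ ($o{\left(n,K \right)} = 2 n n = 2 n^{2}$)
$y{\left(B,V \right)} = V + 2 B$ ($y{\left(B,V \right)} = 2 B + V = V + 2 B$)
$\left(\left(-6\right) \left(-8\right) + y{\left(-5,1 \right)}\right) + o{\left(18,-5 \right)} 420 = \left(\left(-6\right) \left(-8\right) + \left(1 + 2 \left(-5\right)\right)\right) + 2 \cdot 18^{2} \cdot 420 = \left(48 + \left(1 - 10\right)\right) + 2 \cdot 324 \cdot 420 = \left(48 - 9\right) + 648 \cdot 420 = 39 + 272160 = 272199$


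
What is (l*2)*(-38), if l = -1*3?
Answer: 228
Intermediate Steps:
l = -3
(l*2)*(-38) = -3*2*(-38) = -6*(-38) = 228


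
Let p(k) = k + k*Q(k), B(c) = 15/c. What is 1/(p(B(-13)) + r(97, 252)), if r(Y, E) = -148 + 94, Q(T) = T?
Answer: -169/9096 ≈ -0.018580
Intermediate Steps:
p(k) = k + k² (p(k) = k + k*k = k + k²)
r(Y, E) = -54
1/(p(B(-13)) + r(97, 252)) = 1/((15/(-13))*(1 + 15/(-13)) - 54) = 1/((15*(-1/13))*(1 + 15*(-1/13)) - 54) = 1/(-15*(1 - 15/13)/13 - 54) = 1/(-15/13*(-2/13) - 54) = 1/(30/169 - 54) = 1/(-9096/169) = -169/9096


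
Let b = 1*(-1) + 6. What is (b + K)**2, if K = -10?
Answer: 25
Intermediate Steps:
b = 5 (b = -1 + 6 = 5)
(b + K)**2 = (5 - 10)**2 = (-5)**2 = 25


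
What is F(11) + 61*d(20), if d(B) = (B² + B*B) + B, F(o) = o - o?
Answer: 50020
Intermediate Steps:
F(o) = 0
d(B) = B + 2*B² (d(B) = (B² + B²) + B = 2*B² + B = B + 2*B²)
F(11) + 61*d(20) = 0 + 61*(20*(1 + 2*20)) = 0 + 61*(20*(1 + 40)) = 0 + 61*(20*41) = 0 + 61*820 = 0 + 50020 = 50020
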